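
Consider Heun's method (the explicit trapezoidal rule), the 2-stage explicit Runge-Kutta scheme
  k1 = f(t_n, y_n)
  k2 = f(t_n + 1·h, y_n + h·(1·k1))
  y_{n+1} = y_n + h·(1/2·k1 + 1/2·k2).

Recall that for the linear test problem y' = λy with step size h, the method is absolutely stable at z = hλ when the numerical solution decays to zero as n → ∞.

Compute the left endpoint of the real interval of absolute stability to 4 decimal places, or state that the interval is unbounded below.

left endpoint -2.0000.

On y'=λy, z=hλ:
  order 2, 2-stage ⇒ R(z)=1+z+z^2/2
  (e.g. R(-1.64)=0.70480, |R|=0.70480)

Boundary: |R(x)|=1, x<0.
x=-1.64: |R|=0.7048
|R(-2.38)|=1.4522 |R(-2.09)|=1.0940 |R(-1.13)|=0.5085
Bisect:
  x_lo=-2.3494 |R|=1.4105  x_hi=-0.1541 |R|=0.8578
  mid=-1.25178 |R|=0.53170 →hi
  mid=-1.80061 |R|=0.82049 →hi
  mid=-2.07503 |R|=1.07784 →lo
  mid=-1.93782 |R|=0.93975 →hi
  mid=-2.00642 |R|=1.00645 →lo
  mid=-1.97212 |R|=0.97251 →hi
  mid=-1.98927 |R|=0.98933 →hi
  mid=-1.99785 |R|=0.99785 →hi
  mid=-2.00214 |R|=1.00214 →lo
  mid=-1.99999 |R|=0.99999 →hi
  ...
  [-2.00013,-1.99999] ⇒ x*=-2.0000
So |R|<1 on (-2.0000, 0).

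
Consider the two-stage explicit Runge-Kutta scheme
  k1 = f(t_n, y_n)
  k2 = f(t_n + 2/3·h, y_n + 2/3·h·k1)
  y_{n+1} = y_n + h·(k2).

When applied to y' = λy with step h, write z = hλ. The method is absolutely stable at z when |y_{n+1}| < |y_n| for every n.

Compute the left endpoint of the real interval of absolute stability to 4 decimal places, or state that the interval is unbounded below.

Test eqn y'=λy, z=hλ:
  k1=λy_n ⇒ h·k1=z·y_n;  k2=λ(1+2/3z)y_n ⇒ h·k2=z(1+2/3z)y_n
  y_{n+1}/y_n = 1 + z(1+2/3z) = 1 + z + 2/3z²
  so R(z) = 1 + z + 2/3z².

Boundary: |R(x)|=1, x<0.
x=-0.66: |R|=0.6304
R=1: x+2/3x²=0 ⇒ x=−3/2=-1.5000; min R=1−1/(4·2/3)=0.6250>−1
Confirm numerically:
  x=-1.013: |R|=0.67111 <1
  x=-0.847: |R|=0.63127 <1
  x=-0.615: |R|=0.63715 <1
  x=-1.980: |R|=1.63360 >1
  x=-1.674: |R|=1.19418 >1
So |R|<1 on (-1.5000, 0).

left endpoint -1.5000.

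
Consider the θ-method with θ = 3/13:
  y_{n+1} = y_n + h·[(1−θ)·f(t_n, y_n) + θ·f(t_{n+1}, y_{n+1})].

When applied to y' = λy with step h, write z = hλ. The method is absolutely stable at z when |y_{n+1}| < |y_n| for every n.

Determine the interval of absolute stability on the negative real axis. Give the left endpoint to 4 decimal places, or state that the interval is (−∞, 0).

On y'=λy, z=hλ:
  y_{n+1} = y_n + z·[10/13·y_n + 3/13·y_{n+1}] ⇒ (1 − 3/13z)y_{n+1} = (1 + 10/13z)y_n
  R(z) = (1 + 10/13z)/(1 − 3/13z).

Need |R(x)|<1, x<0.
x=-0.92: |R|=0.2411
R=−1: 1+10/13x = −1+3/13x ⇒ -7/13x=2 ⇒ x=2/(-7/13)=-3.7143
Confirm numerically:
  x=-3.217: |R|=0.84632 <1
  x=-3.157: |R|=0.82640 <1
  x=-2.099: |R|=0.41405 <1
  x=-4.168: |R|=1.12453 >1
  x=-3.794: |R|=1.02289 >1
  x=-3.736: |R|=1.00628 >1
So |R|<1 on (-3.7143, 0).

(-3.7143, 0).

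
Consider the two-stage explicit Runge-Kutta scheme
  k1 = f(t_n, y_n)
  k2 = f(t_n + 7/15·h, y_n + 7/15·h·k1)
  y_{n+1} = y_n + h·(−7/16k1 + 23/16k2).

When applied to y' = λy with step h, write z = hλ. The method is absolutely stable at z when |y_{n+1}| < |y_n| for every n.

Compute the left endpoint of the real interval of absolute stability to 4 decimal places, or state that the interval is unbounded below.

Set f=λy, z=hλ:
  k1=λy_n ⇒ h·k1=z·y_n;  k2=λ(1+7/15z)y_n ⇒ h·k2=z(1+7/15z)y_n
  y_{n+1}/y_n = 1 − 7/16z + 23/16z(1+7/15z) = 1 + z + 161/240z²
  R(z) = 1 + z + 161/240z².

Need |R(x)|<1, x<0.
x=-0.66: |R|=0.6322
R=1: x+161/240x²=0 ⇒ x=−240/161=-1.4907; min R=1−1/(4·161/240)=0.6273>−1
Confirm numerically:
  x=-1.382: |R|=0.89924 <1
  x=-0.903: |R|=0.64400 <1
  x=-0.848: |R|=0.63440 <1
  x=-0.774: |R|=0.62788 <1
  x=-1.972: |R|=1.63673 >1
  x=-1.873: |R|=1.48037 >1
Stable set (-1.4907, 0).

z* = -1.4907.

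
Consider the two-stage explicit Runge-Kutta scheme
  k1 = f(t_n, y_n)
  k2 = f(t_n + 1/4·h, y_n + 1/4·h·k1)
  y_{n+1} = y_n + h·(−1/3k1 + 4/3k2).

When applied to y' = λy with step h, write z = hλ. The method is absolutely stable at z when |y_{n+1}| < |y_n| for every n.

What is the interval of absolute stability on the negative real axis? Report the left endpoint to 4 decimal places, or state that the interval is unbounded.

With y'=λy (z=hλ):
  k1=λy_n ⇒ h·k1=z·y_n;  k2=λ(1+1/4z)y_n ⇒ h·k2=z(1+1/4z)y_n
  y_{n+1}/y_n = 1 − 1/3z + 4/3z(1+1/4z) = 1 + z + 1/3z²
  Hence R(z) = 1 + z + 1/3z².

Solve |R(x)|<1 on ℝ⁻.
x=-0.38: |R|=0.6681
R=1: x+1/3x²=0 ⇒ x=−3=-3.0000; min R=1−1/(4·1/3)=0.2500>−1
Confirm numerically:
  x=-2.880: |R|=0.88480 <1
  x=-1.583: |R|=0.25230 <1
  x=-1.298: |R|=0.26360 <1
  x=-3.549: |R|=1.64947 >1
  x=-3.226: |R|=1.24303 >1
  x=-3.214: |R|=1.22927 >1
Stable set (-3.0000, 0).

(-3.0000, 0).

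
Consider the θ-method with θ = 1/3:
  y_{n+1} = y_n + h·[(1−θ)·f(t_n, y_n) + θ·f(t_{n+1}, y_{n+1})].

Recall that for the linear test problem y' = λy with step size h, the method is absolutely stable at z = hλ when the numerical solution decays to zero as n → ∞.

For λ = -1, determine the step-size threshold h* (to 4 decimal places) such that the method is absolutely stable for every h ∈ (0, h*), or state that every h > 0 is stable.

(-6.0000,0); λ=-1 ⇒ h* = (6)/1 = 6.0000.

On y'=λy, z=hλ:
  y_{n+1} = y_n + z·[2/3·y_n + 1/3·y_{n+1}] ⇒ (1 − 1/3z)y_{n+1} = (1 + 2/3z)y_n
  Hence R(z) = (1 + 2/3z)/(1 − 1/3z).

Solve |R(x)|<1 on ℝ⁻.
x=-1.71: |R|=0.0892
R=−1: 1+2/3x = −1+1/3x ⇒ -1/3x=2 ⇒ x=2/(-1/3)=-6.0000
Confirm numerically:
  x=-5.492: |R|=0.94018 <1
  x=-5.032: |R|=0.87948 <1
  x=-3.061: |R|=0.51510 <1
  x=-6.361: |R|=1.03856 >1
  x=-6.143: |R|=1.01564 >1
Stable set (-6.0000, 0).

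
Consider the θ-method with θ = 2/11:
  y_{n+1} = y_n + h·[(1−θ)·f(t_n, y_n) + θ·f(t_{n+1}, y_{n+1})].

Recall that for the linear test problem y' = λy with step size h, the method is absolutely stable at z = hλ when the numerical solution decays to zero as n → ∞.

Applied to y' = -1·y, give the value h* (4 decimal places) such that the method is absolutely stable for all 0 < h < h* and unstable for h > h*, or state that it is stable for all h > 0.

Test eqn y'=λy, z=hλ:
  y_{n+1} = y_n + z·[9/11·y_n + 2/11·y_{n+1}] ⇒ (1 − 2/11z)y_{n+1} = (1 + 9/11z)y_n
  Hence R(z) = (1 + 9/11z)/(1 − 2/11z).

Need |R(x)|<1, x<0.
x=-1.24: |R|=0.0119
R=−1: 1+9/11x = −1+2/11x ⇒ -7/11x=2 ⇒ x=2/(-7/11)=-3.1429
Confirm numerically:
  x=-2.542: |R|=0.73850 <1
  x=-2.327: |R|=0.63517 <1
  x=-1.292: |R|=0.04623 <1
  x=-1.260: |R|=0.02515 <1
  x=-3.631: |R|=1.18711 >1
  x=-3.247: |R|=1.04167 >1
So |R|<1 on (-3.1429, 0).

(-3.1429,0); λ=-1 ⇒ h* = (22/7)/1 = 3.1429.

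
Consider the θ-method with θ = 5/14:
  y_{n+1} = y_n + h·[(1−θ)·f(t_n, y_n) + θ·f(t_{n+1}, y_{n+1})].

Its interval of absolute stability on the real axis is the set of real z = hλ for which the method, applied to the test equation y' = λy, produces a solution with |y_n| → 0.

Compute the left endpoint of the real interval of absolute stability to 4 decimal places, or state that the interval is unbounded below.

z* = -7.0000.

Test eqn y'=λy, z=hλ:
  y_{n+1} = y_n + z·[9/14·y_n + 5/14·y_{n+1}] ⇒ (1 − 5/14z)y_{n+1} = (1 + 9/14z)y_n
  ⇒ R(z) = (1 + 9/14z)/(1 − 5/14z).

Need |R(x)|<1, x<0.
x=-1.01: |R|=0.2577
R=−1: 1+9/14x = −1+5/14x ⇒ -2/7x=2 ⇒ x=2/(-2/7)=-7.0000
Confirm numerically:
  x=-6.137: |R|=0.92275 <1
  x=-6.035: |R|=0.91262 <1
  x=-5.252: |R|=0.82633 <1
  x=-7.484: |R|=1.03765 >1
  x=-7.211: |R|=1.01686 >1
Interval (-7.0000, 0).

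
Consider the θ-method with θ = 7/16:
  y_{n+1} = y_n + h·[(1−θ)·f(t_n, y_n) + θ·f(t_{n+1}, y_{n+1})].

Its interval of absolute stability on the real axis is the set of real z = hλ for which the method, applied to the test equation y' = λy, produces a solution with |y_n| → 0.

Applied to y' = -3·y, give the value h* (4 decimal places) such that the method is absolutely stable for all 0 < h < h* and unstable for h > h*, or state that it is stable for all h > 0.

On y'=λy, z=hλ:
  y_{n+1} = y_n + z·[9/16·y_n + 7/16·y_{n+1}] ⇒ (1 − 7/16z)y_{n+1} = (1 + 9/16z)y_n
  R(z) = (1 + 9/16z)/(1 − 7/16z).

Boundary: |R(x)|=1, x<0.
x=-1.22: |R|=0.2046
R=−1: 1+9/16x = −1+7/16x ⇒ -1/8x=2 ⇒ x=2/(-1/8)=-16.0000
Confirm numerically:
  x=-13.471: |R|=0.95414 <1
  x=-12.470: |R|=0.93165 <1
  x=-10.129: |R|=0.86488 <1
  x=-16.519: |R|=1.00789 >1
  x=-16.188: |R|=1.00291 >1
  x=-16.070: |R|=1.00109 >1
Stable set (-16.0000, 0).

(-16.0000,0); λ=-3 ⇒ h* = (16)/3 = 5.3333.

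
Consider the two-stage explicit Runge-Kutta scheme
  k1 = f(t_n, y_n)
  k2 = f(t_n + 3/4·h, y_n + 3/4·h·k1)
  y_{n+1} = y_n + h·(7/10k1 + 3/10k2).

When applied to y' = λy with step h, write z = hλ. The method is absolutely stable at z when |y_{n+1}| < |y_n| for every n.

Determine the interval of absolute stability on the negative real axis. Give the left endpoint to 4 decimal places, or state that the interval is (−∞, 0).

On y'=λy, z=hλ:
  k1=λy_n ⇒ h·k1=z·y_n;  k2=λ(1+3/4z)y_n ⇒ h·k2=z(1+3/4z)y_n
  y_{n+1}/y_n = 1 + 7/10z + 3/10z(1+3/4z) = 1 + z + 9/40z²
  ⇒ R(z) = 1 + z + 9/40z².

Solve |R(x)|<1 on ℝ⁻.
x=-1.66: |R|=0.0400
R=1: x+9/40x²=0 ⇒ x=−40/9=-4.4444; min R=1−1/(4·9/40)=-0.1111>−1
Confirm numerically:
  x=-3.339: |R|=0.16951 <1
  x=-2.641: |R|=0.07165 <1
  x=-2.412: |R|=0.10301 <1
  x=-2.093: |R|=0.10735 <1
  x=-4.943: |R|=1.55448 >1
  x=-4.813: |R|=1.39912 >1
  x=-4.738: |R|=1.31294 >1
So |R|<1 on (-4.4444, 0).

z∈(-4.4444,0).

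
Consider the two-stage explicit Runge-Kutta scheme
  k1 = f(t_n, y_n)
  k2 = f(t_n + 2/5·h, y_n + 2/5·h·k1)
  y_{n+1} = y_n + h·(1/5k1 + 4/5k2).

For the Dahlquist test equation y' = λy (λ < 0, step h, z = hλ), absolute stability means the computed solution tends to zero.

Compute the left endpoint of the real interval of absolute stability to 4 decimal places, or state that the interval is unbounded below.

Test eqn y'=λy, z=hλ:
  k1=λy_n ⇒ h·k1=z·y_n;  k2=λ(1+2/5z)y_n ⇒ h·k2=z(1+2/5z)y_n
  y_{n+1}/y_n = 1 + 1/5z + 4/5z(1+2/5z) = 1 + z + 8/25z²
  so R(z) = 1 + z + 8/25z².

Boundary: |R(x)|=1, x<0.
x=-0.91: |R|=0.3550
R=1: x+8/25x²=0 ⇒ x=−25/8=-3.1250; min R=1−1/(4·8/25)=0.2188>−1
Confirm numerically:
  x=-2.332: |R|=0.40823 <1
  x=-2.326: |R|=0.40529 <1
  x=-1.823: |R|=0.24047 <1
  x=-3.723: |R|=1.71243 >1
  x=-3.697: |R|=1.67670 >1
  x=-3.455: |R|=1.36485 >1
So |R|<1 on (-3.1250, 0).

z* = -3.1250.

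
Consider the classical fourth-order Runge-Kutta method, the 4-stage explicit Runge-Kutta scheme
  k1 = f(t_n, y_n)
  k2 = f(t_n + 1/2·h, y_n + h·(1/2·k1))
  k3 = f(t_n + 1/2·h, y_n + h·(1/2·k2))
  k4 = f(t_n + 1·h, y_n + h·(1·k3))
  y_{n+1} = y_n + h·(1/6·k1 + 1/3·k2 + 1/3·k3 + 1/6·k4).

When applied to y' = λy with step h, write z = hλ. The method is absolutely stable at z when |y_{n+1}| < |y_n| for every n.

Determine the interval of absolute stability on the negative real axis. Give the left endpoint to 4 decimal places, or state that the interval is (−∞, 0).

With y'=λy (z=hλ):
  order 4, 4-stage ⇒ R(z)=1+z+z^2/2+z^3/6+z^4/24
  (e.g. R(-1.51)=0.27284, |R|=0.27284)

Find x<0 with |R(x)|<1.
x=-1.51: |R|=0.2728
|R(-2.97)|=1.3161 |R(-0.95)|=0.3923 |R(-0.77)|=0.4650
Bisect:
  x_lo=-3.5292 |R|=2.8363  x_hi=-0.2959 |R|=0.7438
  mid=-1.91259 |R|=0.30791 →hi
  mid=-2.72091 |R|=0.90720 →hi
  mid=-3.12508 |R|=1.64537 →lo
  mid=-2.92300 |R|=1.22825 →lo
  mid=-2.82196 |R|=1.05670 →lo
  mid=-2.77143 |R|=0.97931 →hi
  mid=-2.79670 |R|=1.01733 →lo
  mid=-2.78407 |R|=0.99815 →hi
  mid=-2.79038 |R|=1.00770 →lo
  mid=-2.78722 |R|=1.00291 →lo
  ...
  [-2.78545,-2.78525] ⇒ x*=-2.7853
Interval (-2.7853, 0).

(-2.7853, 0).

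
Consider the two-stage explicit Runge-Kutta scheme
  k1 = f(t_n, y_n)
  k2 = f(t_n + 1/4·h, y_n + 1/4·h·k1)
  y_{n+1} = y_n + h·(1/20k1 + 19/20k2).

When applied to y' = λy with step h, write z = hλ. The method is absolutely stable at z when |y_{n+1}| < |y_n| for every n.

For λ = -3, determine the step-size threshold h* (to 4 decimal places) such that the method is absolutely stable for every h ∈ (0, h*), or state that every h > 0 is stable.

With y'=λy (z=hλ):
  k1=λy_n ⇒ h·k1=z·y_n;  k2=λ(1+1/4z)y_n ⇒ h·k2=z(1+1/4z)y_n
  y_{n+1}/y_n = 1 + 1/20z + 19/20z(1+1/4z) = 1 + z + 19/80z²
  R(z) = 1 + z + 19/80z².

Boundary: |R(x)|=1, x<0.
x=-1.24: |R|=0.1252
R=1: x+19/80x²=0 ⇒ x=−80/19=-4.2105; min R=1−1/(4·19/80)=-0.0526>−1
Confirm numerically:
  x=-4.162: |R|=0.95203 <1
  x=-4.034: |R|=0.83087 <1
  x=-2.877: |R|=0.08882 <1
  x=-2.480: |R|=0.01928 <1
  x=-4.765: |R|=1.62749 >1
  x=-4.722: |R|=1.57360 >1
  x=-4.648: |R|=1.48293 >1
So |R|<1 on (-4.2105, 0).

(-4.2105,0); λ=-3 ⇒ h* = (80/19)/3 = 1.4035.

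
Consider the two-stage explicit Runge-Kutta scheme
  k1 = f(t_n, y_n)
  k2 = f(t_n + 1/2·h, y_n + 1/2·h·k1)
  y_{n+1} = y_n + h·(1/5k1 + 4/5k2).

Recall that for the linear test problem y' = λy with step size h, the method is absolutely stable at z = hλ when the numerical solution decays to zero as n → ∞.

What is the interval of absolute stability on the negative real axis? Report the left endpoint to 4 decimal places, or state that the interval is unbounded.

(-2.5000, 0).

Set f=λy, z=hλ:
  k1=λy_n ⇒ h·k1=z·y_n;  k2=λ(1+1/2z)y_n ⇒ h·k2=z(1+1/2z)y_n
  y_{n+1}/y_n = 1 + 1/5z + 4/5z(1+1/2z) = 1 + z + 2/5z²
  Hence R(z) = 1 + z + 2/5z².

Boundary: |R(x)|=1, x<0.
x=-0.84: |R|=0.4422
R=1: x+2/5x²=0 ⇒ x=−5/2=-2.5000; min R=1−1/(4·2/5)=0.3750>−1
Confirm numerically:
  x=-2.217: |R|=0.74904 <1
  x=-2.193: |R|=0.73070 <1
  x=-1.643: |R|=0.43678 <1
  x=-1.187: |R|=0.37659 <1
  x=-2.723: |R|=1.24289 >1
  x=-2.556: |R|=1.05725 >1
So |R|<1 on (-2.5000, 0).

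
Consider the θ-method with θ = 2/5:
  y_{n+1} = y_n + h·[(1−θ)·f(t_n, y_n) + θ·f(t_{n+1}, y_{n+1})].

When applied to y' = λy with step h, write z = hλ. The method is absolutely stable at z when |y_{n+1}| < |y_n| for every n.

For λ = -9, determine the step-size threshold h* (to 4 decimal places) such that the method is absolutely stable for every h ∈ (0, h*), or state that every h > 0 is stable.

(-10.0000,0); λ=-9 ⇒ h* = (10)/9 = 1.1111.

With y'=λy (z=hλ):
  y_{n+1} = y_n + z·[3/5·y_n + 2/5·y_{n+1}] ⇒ (1 − 2/5z)y_{n+1} = (1 + 3/5z)y_n
  so R(z) = (1 + 3/5z)/(1 − 2/5z).

Boundary: |R(x)|=1, x<0.
x=-0.62: |R|=0.5032
R=−1: 1+3/5x = −1+2/5x ⇒ -1/5x=2 ⇒ x=2/(-1/5)=-10.0000
Confirm numerically:
  x=-7.772: |R|=0.89155 <1
  x=-6.659: |R|=0.81761 <1
  x=-6.426: |R|=0.79980 <1
  x=-10.130: |R|=1.00515 >1
  x=-10.076: |R|=1.00302 >1
Interval (-10.0000, 0).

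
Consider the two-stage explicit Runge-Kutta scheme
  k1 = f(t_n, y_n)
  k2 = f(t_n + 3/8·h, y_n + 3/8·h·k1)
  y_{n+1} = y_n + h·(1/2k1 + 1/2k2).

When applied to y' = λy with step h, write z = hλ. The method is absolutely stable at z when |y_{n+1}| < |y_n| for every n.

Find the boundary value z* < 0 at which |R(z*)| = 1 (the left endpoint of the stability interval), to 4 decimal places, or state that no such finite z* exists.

z* = -5.3333.

On y'=λy, z=hλ:
  k1=λy_n ⇒ h·k1=z·y_n;  k2=λ(1+3/8z)y_n ⇒ h·k2=z(1+3/8z)y_n
  y_{n+1}/y_n = 1 + 1/2z + 1/2z(1+3/8z) = 1 + z + 3/16z²
  R(z) = 1 + z + 3/16z².

Need |R(x)|<1, x<0.
x=-0.7: |R|=0.3919
R=1: x+3/16x²=0 ⇒ x=−16/3=-5.3333; min R=1−1/(4·3/16)=-0.3333>−1
Confirm numerically:
  x=-5.104: |R|=0.78053 <1
  x=-4.422: |R|=0.24439 <1
  x=-3.461: |R|=0.21503 <1
  x=-3.378: |R|=0.23846 <1
  x=-5.920: |R|=1.65120 >1
  x=-5.913: |R|=1.64267 >1
  x=-5.669: |R|=1.35679 >1
Interval (-5.3333, 0).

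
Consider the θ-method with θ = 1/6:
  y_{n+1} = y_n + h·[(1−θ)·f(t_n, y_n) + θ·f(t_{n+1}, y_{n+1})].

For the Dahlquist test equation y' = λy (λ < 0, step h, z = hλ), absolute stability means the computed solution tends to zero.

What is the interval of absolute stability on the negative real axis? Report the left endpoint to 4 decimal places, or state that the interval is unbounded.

(-3.0000, 0).

With y'=λy (z=hλ):
  y_{n+1} = y_n + z·[5/6·y_n + 1/6·y_{n+1}] ⇒ (1 − 1/6z)y_{n+1} = (1 + 5/6z)y_n
  ⇒ R(z) = (1 + 5/6z)/(1 − 1/6z).

Solve |R(x)|<1 on ℝ⁻.
x=-1.51: |R|=0.2064
R=−1: 1+5/6x = −1+1/6x ⇒ -2/3x=2 ⇒ x=2/(-2/3)=-3.0000
Confirm numerically:
  x=-2.932: |R|=0.96955 <1
  x=-2.079: |R|=0.54400 <1
  x=-1.800: |R|=0.38462 <1
  x=-1.478: |R|=0.18588 <1
  x=-3.593: |R|=1.24726 >1
  x=-3.495: |R|=1.20853 >1
  x=-3.219: |R|=1.09502 >1
So |R|<1 on (-3.0000, 0).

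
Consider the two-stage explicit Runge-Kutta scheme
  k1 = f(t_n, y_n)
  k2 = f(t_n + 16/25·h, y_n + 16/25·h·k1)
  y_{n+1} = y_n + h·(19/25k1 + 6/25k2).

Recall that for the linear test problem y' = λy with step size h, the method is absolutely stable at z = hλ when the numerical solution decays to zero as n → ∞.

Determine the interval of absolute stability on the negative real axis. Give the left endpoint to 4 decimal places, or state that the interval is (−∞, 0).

On y'=λy, z=hλ:
  k1=λy_n ⇒ h·k1=z·y_n;  k2=λ(1+16/25z)y_n ⇒ h·k2=z(1+16/25z)y_n
  y_{n+1}/y_n = 1 + 19/25z + 6/25z(1+16/25z) = 1 + z + 96/625z²
  ⇒ R(z) = 1 + z + 96/625z².

Need |R(x)|<1, x<0.
x=-0.81: |R|=0.2908
R=1: x+96/625x²=0 ⇒ x=−625/96=-6.5104; min R=1−1/(4·96/625)=-0.6276>−1
Confirm numerically:
  x=-6.411: |R|=0.90210 <1
  x=-6.356: |R|=0.84925 <1
  x=-4.592: |R|=0.35312 <1
  x=-4.468: |R|=0.40168 <1
  x=-7.028: |R|=1.55873 >1
  x=-6.891: |R|=1.40283 >1
So |R|<1 on (-6.5104, 0).

(-6.5104, 0).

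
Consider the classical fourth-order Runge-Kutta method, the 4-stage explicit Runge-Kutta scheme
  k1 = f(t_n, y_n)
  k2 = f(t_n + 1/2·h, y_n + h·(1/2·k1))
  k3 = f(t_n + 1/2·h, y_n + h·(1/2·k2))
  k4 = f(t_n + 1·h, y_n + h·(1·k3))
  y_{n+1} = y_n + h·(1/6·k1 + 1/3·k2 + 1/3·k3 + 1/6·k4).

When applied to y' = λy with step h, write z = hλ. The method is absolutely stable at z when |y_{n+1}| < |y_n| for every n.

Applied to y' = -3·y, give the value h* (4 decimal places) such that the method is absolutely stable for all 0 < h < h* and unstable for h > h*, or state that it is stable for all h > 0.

(-2.7853,0); λ=-3 ⇒ h* = 0.9284.

With y'=λy (z=hλ):
  order 4, 4-stage ⇒ R(z)=1+z+z^2/2+z^3/6+z^4/24
  (e.g. R(-1.49)=0.27409, |R|=0.27409)

Solve |R(x)|<1 on ℝ⁻.
x=-1.49: |R|=0.2741
|R(-2.98)|=1.3355 |R(-2.45)|=0.6015 |R(-0.85)|=0.4306
Bisect:
  x_lo=-3.4742 |R|=2.6420  x_hi=-0.3252 |R|=0.7224
  mid=-1.89968 |R|=0.30476 →hi
  mid=-2.68692 |R|=0.86154 →hi
  mid=-3.08054 |R|=1.54437 →lo
  mid=-2.88373 |R|=1.15885 →lo
  mid=-2.78533 |R|=1.00005 →lo
  mid=-2.73612 |R|=0.92836 →hi
  mid=-2.76073 |R|=0.96359 →hi
  mid=-2.77303 |R|=0.98166 →hi
  mid=-2.77918 |R|=0.99082 →hi
  ...
  [-2.78533,-2.78514] ⇒ x*=-2.7853
Interval (-2.7853, 0).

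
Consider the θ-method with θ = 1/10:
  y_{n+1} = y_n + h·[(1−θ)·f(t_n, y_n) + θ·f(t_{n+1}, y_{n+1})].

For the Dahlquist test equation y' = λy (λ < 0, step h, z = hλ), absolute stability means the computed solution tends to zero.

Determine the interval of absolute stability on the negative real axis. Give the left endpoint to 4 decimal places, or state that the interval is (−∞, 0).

z∈(-2.5000,0).

On y'=λy, z=hλ:
  y_{n+1} = y_n + z·[9/10·y_n + 1/10·y_{n+1}] ⇒ (1 − 1/10z)y_{n+1} = (1 + 9/10z)y_n
  R(z) = (1 + 9/10z)/(1 − 1/10z).

Need |R(x)|<1, x<0.
x=-0.74: |R|=0.3110
R=−1: 1+9/10x = −1+1/10x ⇒ -4/5x=2 ⇒ x=2/(-4/5)=-2.5000
Confirm numerically:
  x=-1.391: |R|=0.22114 <1
  x=-1.375: |R|=0.20879 <1
  x=-1.022: |R|=0.07276 <1
  x=-3.062: |R|=1.34420 >1
  x=-3.023: |R|=1.32128 >1
  x=-2.610: |R|=1.06979 >1
So |R|<1 on (-2.5000, 0).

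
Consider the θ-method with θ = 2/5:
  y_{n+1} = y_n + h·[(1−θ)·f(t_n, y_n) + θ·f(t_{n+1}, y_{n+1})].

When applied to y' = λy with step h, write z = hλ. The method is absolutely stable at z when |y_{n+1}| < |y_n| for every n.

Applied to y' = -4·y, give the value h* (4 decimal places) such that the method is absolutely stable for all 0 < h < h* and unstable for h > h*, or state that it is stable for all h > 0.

With y'=λy (z=hλ):
  y_{n+1} = y_n + z·[3/5·y_n + 2/5·y_{n+1}] ⇒ (1 − 2/5z)y_{n+1} = (1 + 3/5z)y_n
  so R(z) = (1 + 3/5z)/(1 − 2/5z).

Find x<0 with |R(x)|<1.
x=-0.53: |R|=0.5627
R=−1: 1+3/5x = −1+2/5x ⇒ -1/5x=2 ⇒ x=2/(-1/5)=-10.0000
Confirm numerically:
  x=-8.050: |R|=0.90758 <1
  x=-5.889: |R|=0.75498 <1
  x=-4.403: |R|=0.59460 <1
  x=-10.152: |R|=1.00601 >1
  x=-10.096: |R|=1.00381 >1
  x=-10.031: |R|=1.00124 >1
Stable set (-10.0000, 0).

(-10.0000,0); λ=-4 ⇒ h* = (10)/4 = 2.5000.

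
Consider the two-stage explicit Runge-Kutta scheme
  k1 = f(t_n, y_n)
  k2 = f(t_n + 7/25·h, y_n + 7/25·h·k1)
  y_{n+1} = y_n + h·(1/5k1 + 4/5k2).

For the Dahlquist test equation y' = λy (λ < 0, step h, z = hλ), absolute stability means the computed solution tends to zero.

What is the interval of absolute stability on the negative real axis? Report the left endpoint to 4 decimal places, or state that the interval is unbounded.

z∈(-4.4643,0).

On y'=λy, z=hλ:
  k1=λy_n ⇒ h·k1=z·y_n;  k2=λ(1+7/25z)y_n ⇒ h·k2=z(1+7/25z)y_n
  y_{n+1}/y_n = 1 + 1/5z + 4/5z(1+7/25z) = 1 + z + 28/125z²
  so R(z) = 1 + z + 28/125z².

Boundary: |R(x)|=1, x<0.
x=-1.11: |R|=0.1660
R=1: x+28/125x²=0 ⇒ x=−125/28=-4.4643; min R=1−1/(4·28/125)=-0.1161>−1
Confirm numerically:
  x=-4.148: |R|=0.70612 <1
  x=-3.180: |R|=0.08518 <1
  x=-3.080: |R|=0.04495 <1
  x=-2.943: |R|=0.00288 <1
  x=-5.016: |R|=1.61990 >1
  x=-4.928: |R|=1.51188 >1
  x=-4.703: |R|=1.25148 >1
Interval (-4.4643, 0).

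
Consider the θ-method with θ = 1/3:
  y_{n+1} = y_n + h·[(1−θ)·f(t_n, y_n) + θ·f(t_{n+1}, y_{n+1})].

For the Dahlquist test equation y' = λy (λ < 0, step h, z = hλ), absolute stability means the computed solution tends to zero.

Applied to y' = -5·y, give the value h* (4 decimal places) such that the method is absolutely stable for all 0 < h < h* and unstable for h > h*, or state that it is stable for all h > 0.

(-6.0000,0); λ=-5 ⇒ h* = (6)/5 = 1.2000.

Set f=λy, z=hλ:
  y_{n+1} = y_n + z·[2/3·y_n + 1/3·y_{n+1}] ⇒ (1 − 1/3z)y_{n+1} = (1 + 2/3z)y_n
  R(z) = (1 + 2/3z)/(1 − 1/3z).

Need |R(x)|<1, x<0.
x=-1.31: |R|=0.0882
R=−1: 1+2/3x = −1+1/3x ⇒ -1/3x=2 ⇒ x=2/(-1/3)=-6.0000
Confirm numerically:
  x=-5.485: |R|=0.93930 <1
  x=-4.270: |R|=0.76204 <1
  x=-2.976: |R|=0.49398 <1
  x=-6.383: |R|=1.04082 >1
  x=-6.326: |R|=1.03496 >1
So |R|<1 on (-6.0000, 0).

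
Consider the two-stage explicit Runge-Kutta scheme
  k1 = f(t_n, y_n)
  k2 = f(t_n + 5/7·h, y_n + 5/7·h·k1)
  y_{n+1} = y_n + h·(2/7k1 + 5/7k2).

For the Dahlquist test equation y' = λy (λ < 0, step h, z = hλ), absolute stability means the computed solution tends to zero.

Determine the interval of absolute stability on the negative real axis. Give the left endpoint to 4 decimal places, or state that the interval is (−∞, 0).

Test eqn y'=λy, z=hλ:
  k1=λy_n ⇒ h·k1=z·y_n;  k2=λ(1+5/7z)y_n ⇒ h·k2=z(1+5/7z)y_n
  y_{n+1}/y_n = 1 + 2/7z + 5/7z(1+5/7z) = 1 + z + 25/49z²
  R(z) = 1 + z + 25/49z².

Solve |R(x)|<1 on ℝ⁻.
x=-0.43: |R|=0.6643
R=1: x+25/49x²=0 ⇒ x=−49/25=-1.9600; min R=1−1/(4·25/49)=0.5100>−1
Confirm numerically:
  x=-1.744: |R|=0.80780 <1
  x=-0.844: |R|=0.51944 <1
  x=-0.816: |R|=0.52372 <1
  x=-2.443: |R|=1.60203 >1
  x=-2.417: |R|=1.56356 >1
  x=-2.060: |R|=1.10510 >1
Interval (-1.9600, 0).

(-1.9600, 0).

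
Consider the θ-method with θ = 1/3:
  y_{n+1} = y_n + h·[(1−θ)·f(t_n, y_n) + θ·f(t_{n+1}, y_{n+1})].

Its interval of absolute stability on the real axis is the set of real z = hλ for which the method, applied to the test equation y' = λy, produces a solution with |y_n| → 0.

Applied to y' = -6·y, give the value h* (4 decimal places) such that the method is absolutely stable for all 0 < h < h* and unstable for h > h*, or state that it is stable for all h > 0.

(-6.0000,0); λ=-6 ⇒ h* = (6)/6 = 1.0000.

Test eqn y'=λy, z=hλ:
  y_{n+1} = y_n + z·[2/3·y_n + 1/3·y_{n+1}] ⇒ (1 − 1/3z)y_{n+1} = (1 + 2/3z)y_n
  so R(z) = (1 + 2/3z)/(1 − 1/3z).

Need |R(x)|<1, x<0.
x=-1.7: |R|=0.0851
R=−1: 1+2/3x = −1+1/3x ⇒ -1/3x=2 ⇒ x=2/(-1/3)=-6.0000
Confirm numerically:
  x=-3.526: |R|=0.62090 <1
  x=-3.465: |R|=0.60789 <1
  x=-3.305: |R|=0.57256 <1
  x=-3.105: |R|=0.52580 <1
  x=-6.158: |R|=1.01725 >1
  x=-6.048: |R|=1.00531 >1
  x=-6.024: |R|=1.00266 >1
Stable set (-6.0000, 0).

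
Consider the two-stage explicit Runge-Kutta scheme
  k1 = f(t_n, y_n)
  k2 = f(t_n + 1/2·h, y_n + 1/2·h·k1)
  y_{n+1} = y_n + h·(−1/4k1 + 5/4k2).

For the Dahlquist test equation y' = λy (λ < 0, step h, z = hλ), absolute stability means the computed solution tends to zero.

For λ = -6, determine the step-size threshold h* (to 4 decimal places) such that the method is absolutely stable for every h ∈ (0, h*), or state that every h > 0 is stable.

Set f=λy, z=hλ:
  k1=λy_n ⇒ h·k1=z·y_n;  k2=λ(1+1/2z)y_n ⇒ h·k2=z(1+1/2z)y_n
  y_{n+1}/y_n = 1 − 1/4z + 5/4z(1+1/2z) = 1 + z + 5/8z²
  R(z) = 1 + z + 5/8z².

Need |R(x)|<1, x<0.
x=-0.59: |R|=0.6276
R=1: x+5/8x²=0 ⇒ x=−8/5=-1.6000; min R=1−1/(4·5/8)=0.6000>−1
Confirm numerically:
  x=-1.430: |R|=0.84806 <1
  x=-1.353: |R|=0.79113 <1
  x=-0.745: |R|=0.60189 <1
  x=-2.141: |R|=1.72393 >1
  x=-1.935: |R|=1.40514 >1
  x=-1.625: |R|=1.02539 >1
Interval (-1.6000, 0).

(-1.6000,0); λ=-6 ⇒ h* = (8/5)/6 = 0.2667.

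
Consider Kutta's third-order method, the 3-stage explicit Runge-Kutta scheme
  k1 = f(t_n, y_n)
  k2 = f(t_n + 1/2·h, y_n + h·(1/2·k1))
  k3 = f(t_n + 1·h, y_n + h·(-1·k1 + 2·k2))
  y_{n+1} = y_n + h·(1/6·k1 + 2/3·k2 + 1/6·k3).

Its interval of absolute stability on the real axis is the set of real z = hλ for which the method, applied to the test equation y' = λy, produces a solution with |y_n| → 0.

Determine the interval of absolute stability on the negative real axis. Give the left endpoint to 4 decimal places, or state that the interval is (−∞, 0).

Test eqn y'=λy, z=hλ:
  order 3, 3-stage ⇒ R(z)=1+z+z^2/2+z^3/6
  (e.g. R(-1.37)=0.13989, |R|=0.13989)

Solve |R(x)|<1 on ℝ⁻.
x=-1.37: |R|=0.1399
|R(-2.83)|=1.6031 |R(-1.87)|=0.2114 |R(-0.61)|=0.5382
Bisect:
  x_lo=-2.9022 |R|=1.7649  x_hi=-0.2112 |R|=0.8095
  mid=-1.55671 |R|=0.02622 →hi
  mid=-2.22945 |R|=0.59112 →hi
  mid=-2.56582 |R|=1.08941 →lo
  mid=-2.39763 |R|=0.82050 →hi
  mid=-2.48172 |R|=0.94972 →hi
  mid=-2.52377 |R|=1.01822 →lo
  mid=-2.50275 |R|=0.98364 →hi
  mid=-2.51326 |R|=1.00084 →lo
  mid=-2.50800 |R|=0.99222 →hi
  ...
  [-2.51277,-2.51260] ⇒ x*=-2.5127
So |R|<1 on (-2.5127, 0).

z∈(-2.5127,0).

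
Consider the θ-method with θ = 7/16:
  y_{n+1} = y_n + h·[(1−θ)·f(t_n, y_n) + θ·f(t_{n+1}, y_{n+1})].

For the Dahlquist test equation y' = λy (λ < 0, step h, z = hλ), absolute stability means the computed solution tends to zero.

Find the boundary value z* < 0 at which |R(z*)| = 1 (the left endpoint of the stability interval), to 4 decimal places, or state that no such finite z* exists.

left endpoint -16.0000.

Set f=λy, z=hλ:
  y_{n+1} = y_n + z·[9/16·y_n + 7/16·y_{n+1}] ⇒ (1 − 7/16z)y_{n+1} = (1 + 9/16z)y_n
  R(z) = (1 + 9/16z)/(1 − 7/16z).

Solve |R(x)|<1 on ℝ⁻.
x=-0.45: |R|=0.6240
R=−1: 1+9/16x = −1+7/16x ⇒ -1/8x=2 ⇒ x=2/(-1/8)=-16.0000
Confirm numerically:
  x=-13.680: |R|=0.95848 <1
  x=-12.051: |R|=0.92130 <1
  x=-11.841: |R|=0.91588 <1
  x=-10.238: |R|=0.86855 <1
  x=-16.434: |R|=1.00662 >1
  x=-16.163: |R|=1.00252 >1
So |R|<1 on (-16.0000, 0).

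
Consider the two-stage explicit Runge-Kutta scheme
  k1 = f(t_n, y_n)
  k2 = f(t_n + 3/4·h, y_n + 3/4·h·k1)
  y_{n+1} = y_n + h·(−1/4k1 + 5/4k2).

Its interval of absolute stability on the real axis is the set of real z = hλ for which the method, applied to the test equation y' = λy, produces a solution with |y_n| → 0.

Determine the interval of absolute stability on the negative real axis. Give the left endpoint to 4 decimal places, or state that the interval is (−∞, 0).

Set f=λy, z=hλ:
  k1=λy_n ⇒ h·k1=z·y_n;  k2=λ(1+3/4z)y_n ⇒ h·k2=z(1+3/4z)y_n
  y_{n+1}/y_n = 1 − 1/4z + 5/4z(1+3/4z) = 1 + z + 15/16z²
  Hence R(z) = 1 + z + 15/16z².

Solve |R(x)|<1 on ℝ⁻.
x=-0.91: |R|=0.8663
R=1: x+15/16x²=0 ⇒ x=−16/15=-1.0667; min R=1−1/(4·15/16)=0.7333>−1
Confirm numerically:
  x=-0.973: |R|=0.91456 <1
  x=-0.868: |R|=0.83833 <1
  x=-0.855: |R|=0.83034 <1
  x=-0.729: |R|=0.76923 <1
  x=-1.442: |R|=1.50740 >1
  x=-1.313: |R|=1.30322 >1
  x=-1.114: |R|=1.04943 >1
Stable set (-1.0667, 0).

z∈(-1.0667,0).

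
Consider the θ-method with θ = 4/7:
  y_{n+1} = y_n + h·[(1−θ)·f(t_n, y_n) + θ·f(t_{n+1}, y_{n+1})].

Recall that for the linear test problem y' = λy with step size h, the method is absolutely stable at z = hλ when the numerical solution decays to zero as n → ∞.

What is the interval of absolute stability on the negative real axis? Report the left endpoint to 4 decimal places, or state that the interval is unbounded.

unbounded; (−∞, 0).

Test eqn y'=λy, z=hλ:
  y_{n+1} = y_n + z·[3/7·y_n + 4/7·y_{n+1}] ⇒ (1 − 4/7z)y_{n+1} = (1 + 3/7z)y_n
  Hence R(z) = (1 + 3/7z)/(1 − 4/7z).

Boundary: |R(x)|=1, x<0.
x=-1.28: |R|=0.2607
x=-2: |R|=0.0667
x=-10: |R|=0.4894
x=-100: |R|=0.7199
θ=4/7≥1/2 ⇒ |1+3/7x|<|1−4/7x| ∀x<0 ⇒ stable on all of ℝ⁻.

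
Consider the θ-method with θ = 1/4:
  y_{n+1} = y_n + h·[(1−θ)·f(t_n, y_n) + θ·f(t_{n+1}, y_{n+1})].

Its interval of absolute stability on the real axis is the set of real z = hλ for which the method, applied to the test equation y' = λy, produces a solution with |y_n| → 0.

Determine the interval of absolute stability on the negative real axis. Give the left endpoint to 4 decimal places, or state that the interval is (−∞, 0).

Set f=λy, z=hλ:
  y_{n+1} = y_n + z·[3/4·y_n + 1/4·y_{n+1}] ⇒ (1 − 1/4z)y_{n+1} = (1 + 3/4z)y_n
  so R(z) = (1 + 3/4z)/(1 − 1/4z).

Solve |R(x)|<1 on ℝ⁻.
x=-0.52: |R|=0.5398
R=−1: 1+3/4x = −1+1/4x ⇒ -1/2x=2 ⇒ x=2/(-1/2)=-4.0000
Confirm numerically:
  x=-3.808: |R|=0.95082 <1
  x=-2.354: |R|=0.48190 <1
  x=-2.214: |R|=0.42517 <1
  x=-2.075: |R|=0.36626 <1
  x=-4.570: |R|=1.13302 >1
  x=-4.182: |R|=1.04449 >1
Stable set (-4.0000, 0).

(-4.0000, 0).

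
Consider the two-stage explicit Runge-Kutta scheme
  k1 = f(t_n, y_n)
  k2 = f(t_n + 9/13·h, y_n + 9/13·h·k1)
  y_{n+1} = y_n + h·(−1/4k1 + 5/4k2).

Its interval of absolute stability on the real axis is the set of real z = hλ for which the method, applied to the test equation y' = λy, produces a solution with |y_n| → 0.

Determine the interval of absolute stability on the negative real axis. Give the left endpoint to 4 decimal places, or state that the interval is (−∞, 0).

Test eqn y'=λy, z=hλ:
  k1=λy_n ⇒ h·k1=z·y_n;  k2=λ(1+9/13z)y_n ⇒ h·k2=z(1+9/13z)y_n
  y_{n+1}/y_n = 1 − 1/4z + 5/4z(1+9/13z) = 1 + z + 45/52z²
  R(z) = 1 + z + 45/52z².

Solve |R(x)|<1 on ℝ⁻.
x=-1.08: |R|=0.9294
R=1: x+45/52x²=0 ⇒ x=−52/45=-1.1556; min R=1−1/(4·45/52)=0.7111>−1
Confirm numerically:
  x=-1.039: |R|=0.89520 <1
  x=-0.995: |R|=0.86175 <1
  x=-0.808: |R|=0.75698 <1
  x=-0.479: |R|=0.71955 <1
  x=-1.491: |R|=1.43282 >1
  x=-1.301: |R|=1.16375 >1
Stable set (-1.1556, 0).

(-1.1556, 0).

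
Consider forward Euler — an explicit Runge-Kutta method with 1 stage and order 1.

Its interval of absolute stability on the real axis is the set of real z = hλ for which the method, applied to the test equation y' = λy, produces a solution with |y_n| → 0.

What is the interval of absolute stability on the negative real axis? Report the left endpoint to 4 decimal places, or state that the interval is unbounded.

On y'=λy, z=hλ:
  order 1, 1-stage ⇒ R(z)=1+z
  (e.g. R(-1.7)=-0.70000, |R|=0.70000)

Find x<0 with |R(x)|<1.
x=-1.7: |R|=0.7000
|R(-2.35)|=1.3500 |R(-1.48)|=0.4800 |R(-1.42)|=0.4200
Bisect:
  x_lo=-2.7576 |R|=1.7576  x_hi=-0.2927 |R|=0.7073
  mid=-1.52516 |R|=0.52516 →hi
  mid=-2.14137 |R|=1.14137 →lo
  mid=-1.83326 |R|=0.83326 →hi
  mid=-1.98732 |R|=0.98732 →hi
  mid=-2.06434 |R|=1.06434 →lo
  mid=-2.02583 |R|=1.02583 →lo
  mid=-2.00657 |R|=1.00657 →lo
  ...
  [-2.00010,-1.99995] ⇒ x*=-2.0000
Stable set (-2.0000, 0).

(-2.0000, 0).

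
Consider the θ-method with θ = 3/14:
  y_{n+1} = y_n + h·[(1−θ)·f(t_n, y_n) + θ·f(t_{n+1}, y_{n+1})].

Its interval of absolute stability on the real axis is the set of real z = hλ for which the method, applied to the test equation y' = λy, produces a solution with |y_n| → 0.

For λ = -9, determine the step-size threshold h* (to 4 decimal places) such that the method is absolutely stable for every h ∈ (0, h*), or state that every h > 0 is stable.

(-3.5000,0); λ=-9 ⇒ h* = (7/2)/9 = 0.3889.

With y'=λy (z=hλ):
  y_{n+1} = y_n + z·[11/14·y_n + 3/14·y_{n+1}] ⇒ (1 − 3/14z)y_{n+1} = (1 + 11/14z)y_n
  R(z) = (1 + 11/14z)/(1 − 3/14z).

Boundary: |R(x)|=1, x<0.
x=-0.62: |R|=0.4527
R=−1: 1+11/14x = −1+3/14x ⇒ -4/7x=2 ⇒ x=2/(-4/7)=-3.5000
Confirm numerically:
  x=-3.476: |R|=0.99214 <1
  x=-2.548: |R|=0.64812 <1
  x=-1.401: |R|=0.07751 <1
  x=-3.953: |R|=1.14014 >1
  x=-3.549: |R|=1.01590 >1
Stable set (-3.5000, 0).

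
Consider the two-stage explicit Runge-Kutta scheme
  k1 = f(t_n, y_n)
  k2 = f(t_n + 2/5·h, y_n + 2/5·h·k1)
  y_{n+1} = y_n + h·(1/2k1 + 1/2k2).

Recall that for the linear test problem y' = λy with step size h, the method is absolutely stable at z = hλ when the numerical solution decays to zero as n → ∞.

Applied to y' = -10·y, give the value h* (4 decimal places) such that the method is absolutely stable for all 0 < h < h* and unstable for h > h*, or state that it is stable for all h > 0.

Test eqn y'=λy, z=hλ:
  k1=λy_n ⇒ h·k1=z·y_n;  k2=λ(1+2/5z)y_n ⇒ h·k2=z(1+2/5z)y_n
  y_{n+1}/y_n = 1 + 1/2z + 1/2z(1+2/5z) = 1 + z + 1/5z²
  Hence R(z) = 1 + z + 1/5z².

Solve |R(x)|<1 on ℝ⁻.
x=-0.87: |R|=0.2814
R=1: x+1/5x²=0 ⇒ x=−5=-5.0000; min R=1−1/(4·1/5)=-0.2500>−1
Confirm numerically:
  x=-3.775: |R|=0.07512 <1
  x=-2.717: |R|=0.24058 <1
  x=-2.629: |R|=0.24667 <1
  x=-5.278: |R|=1.29346 >1
  x=-5.081: |R|=1.08231 >1
So |R|<1 on (-5.0000, 0).

(-5.0000,0); λ=-10 ⇒ h* = (5)/10 = 0.5000.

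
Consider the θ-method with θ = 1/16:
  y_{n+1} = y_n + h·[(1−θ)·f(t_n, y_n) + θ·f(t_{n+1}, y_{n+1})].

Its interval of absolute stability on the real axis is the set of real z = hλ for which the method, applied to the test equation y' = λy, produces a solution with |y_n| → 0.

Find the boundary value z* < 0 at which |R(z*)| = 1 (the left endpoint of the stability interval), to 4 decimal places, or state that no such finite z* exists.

On y'=λy, z=hλ:
  y_{n+1} = y_n + z·[15/16·y_n + 1/16·y_{n+1}] ⇒ (1 − 1/16z)y_{n+1} = (1 + 15/16z)y_n
  ⇒ R(z) = (1 + 15/16z)/(1 − 1/16z).

Find x<0 with |R(x)|<1.
x=-0.98: |R|=0.0766
R=−1: 1+15/16x = −1+1/16x ⇒ -7/8x=2 ⇒ x=2/(-7/8)=-2.2857
Confirm numerically:
  x=-2.230: |R|=0.95721 <1
  x=-1.624: |R|=0.47435 <1
  x=-0.997: |R|=0.06148 <1
  x=-2.745: |R|=1.34302 >1
  x=-2.715: |R|=1.32113 >1
  x=-2.407: |R|=1.09225 >1
So |R|<1 on (-2.2857, 0).

z* = -2.2857.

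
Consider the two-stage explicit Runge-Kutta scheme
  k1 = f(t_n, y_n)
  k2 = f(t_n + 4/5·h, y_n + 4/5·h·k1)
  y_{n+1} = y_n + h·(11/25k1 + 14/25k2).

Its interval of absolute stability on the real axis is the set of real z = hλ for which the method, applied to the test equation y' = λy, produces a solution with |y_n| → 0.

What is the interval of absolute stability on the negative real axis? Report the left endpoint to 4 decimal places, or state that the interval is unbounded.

With y'=λy (z=hλ):
  k1=λy_n ⇒ h·k1=z·y_n;  k2=λ(1+4/5z)y_n ⇒ h·k2=z(1+4/5z)y_n
  y_{n+1}/y_n = 1 + 11/25z + 14/25z(1+4/5z) = 1 + z + 56/125z²
  so R(z) = 1 + z + 56/125z².

Find x<0 with |R(x)|<1.
x=-1.21: |R|=0.4459
R=1: x+56/125x²=0 ⇒ x=−125/56=-2.2321; min R=1−1/(4·56/125)=0.4420>−1
Confirm numerically:
  x=-2.091: |R|=0.86778 <1
  x=-1.874: |R|=0.69932 <1
  x=-1.819: |R|=0.66332 <1
  x=-2.495: |R|=1.29381 >1
  x=-2.356: |R|=1.13073 >1
Interval (-2.2321, 0).

(-2.2321, 0).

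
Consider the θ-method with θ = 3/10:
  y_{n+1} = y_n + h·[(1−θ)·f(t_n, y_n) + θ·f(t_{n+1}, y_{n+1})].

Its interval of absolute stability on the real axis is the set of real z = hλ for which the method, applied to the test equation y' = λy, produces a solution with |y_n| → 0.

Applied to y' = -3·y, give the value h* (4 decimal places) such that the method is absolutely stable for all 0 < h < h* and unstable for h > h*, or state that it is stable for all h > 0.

Test eqn y'=λy, z=hλ:
  y_{n+1} = y_n + z·[7/10·y_n + 3/10·y_{n+1}] ⇒ (1 − 3/10z)y_{n+1} = (1 + 7/10z)y_n
  Hence R(z) = (1 + 7/10z)/(1 − 3/10z).

Need |R(x)|<1, x<0.
x=-1.72: |R|=0.1346
R=−1: 1+7/10x = −1+3/10x ⇒ -2/5x=2 ⇒ x=2/(-2/5)=-5.0000
Confirm numerically:
  x=-4.774: |R|=0.96283 <1
  x=-3.010: |R|=0.58171 <1
  x=-2.171: |R|=0.31472 <1
  x=-5.545: |R|=1.08185 >1
  x=-5.338: |R|=1.05197 >1
Stable set (-5.0000, 0).

(-5.0000,0); λ=-3 ⇒ h* = (5)/3 = 1.6667.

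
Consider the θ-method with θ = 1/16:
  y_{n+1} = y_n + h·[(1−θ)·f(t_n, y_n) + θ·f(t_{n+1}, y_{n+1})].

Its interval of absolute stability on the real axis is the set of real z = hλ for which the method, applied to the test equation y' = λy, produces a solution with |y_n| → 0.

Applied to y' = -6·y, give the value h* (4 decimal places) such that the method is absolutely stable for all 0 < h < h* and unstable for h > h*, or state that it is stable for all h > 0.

On y'=λy, z=hλ:
  y_{n+1} = y_n + z·[15/16·y_n + 1/16·y_{n+1}] ⇒ (1 − 1/16z)y_{n+1} = (1 + 15/16z)y_n
  ⇒ R(z) = (1 + 15/16z)/(1 − 1/16z).

Need |R(x)|<1, x<0.
x=-0.38: |R|=0.6288
R=−1: 1+15/16x = −1+1/16x ⇒ -7/8x=2 ⇒ x=2/(-7/8)=-2.2857
Confirm numerically:
  x=-1.917: |R|=0.71189 <1
  x=-1.381: |R|=0.27127 <1
  x=-1.167: |R|=0.08767 <1
  x=-2.708: |R|=1.31601 >1
  x=-2.321: |R|=1.02696 >1
Stable set (-2.2857, 0).

(-2.2857,0); λ=-6 ⇒ h* = (16/7)/6 = 0.3810.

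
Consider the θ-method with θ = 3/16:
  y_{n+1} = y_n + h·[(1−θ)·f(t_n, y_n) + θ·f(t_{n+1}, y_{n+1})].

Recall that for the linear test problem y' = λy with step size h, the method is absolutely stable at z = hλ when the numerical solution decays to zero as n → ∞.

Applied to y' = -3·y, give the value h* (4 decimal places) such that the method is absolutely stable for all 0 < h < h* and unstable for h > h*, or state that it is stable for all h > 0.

On y'=λy, z=hλ:
  y_{n+1} = y_n + z·[13/16·y_n + 3/16·y_{n+1}] ⇒ (1 − 3/16z)y_{n+1} = (1 + 13/16z)y_n
  R(z) = (1 + 13/16z)/(1 − 3/16z).

Find x<0 with |R(x)|<1.
x=-1.55: |R|=0.2010
R=−1: 1+13/16x = −1+3/16x ⇒ -5/8x=2 ⇒ x=2/(-5/8)=-3.2000
Confirm numerically:
  x=-3.154: |R|=0.98193 <1
  x=-2.330: |R|=0.62157 <1
  x=-2.104: |R|=0.50878 <1
  x=-2.013: |R|=0.46141 <1
  x=-3.355: |R|=1.05947 >1
  x=-3.335: |R|=1.05191 >1
Stable set (-3.2000, 0).

(-3.2000,0); λ=-3 ⇒ h* = (16/5)/3 = 1.0667.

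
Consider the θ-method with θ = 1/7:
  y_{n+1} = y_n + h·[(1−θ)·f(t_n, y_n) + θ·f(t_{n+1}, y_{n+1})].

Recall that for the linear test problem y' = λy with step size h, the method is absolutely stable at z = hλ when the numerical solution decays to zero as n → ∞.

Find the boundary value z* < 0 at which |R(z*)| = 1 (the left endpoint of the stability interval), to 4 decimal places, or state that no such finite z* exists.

With y'=λy (z=hλ):
  y_{n+1} = y_n + z·[6/7·y_n + 1/7·y_{n+1}] ⇒ (1 − 1/7z)y_{n+1} = (1 + 6/7z)y_n
  ⇒ R(z) = (1 + 6/7z)/(1 − 1/7z).

Boundary: |R(x)|=1, x<0.
x=-0.69: |R|=0.3719
R=−1: 1+6/7x = −1+1/7x ⇒ -5/7x=2 ⇒ x=2/(-5/7)=-2.8000
Confirm numerically:
  x=-2.469: |R|=0.82522 <1
  x=-1.952: |R|=0.52636 <1
  x=-1.936: |R|=0.51656 <1
  x=-3.097: |R|=1.14707 >1
  x=-2.869: |R|=1.03496 >1
Interval (-2.8000, 0).

left endpoint -2.8000.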